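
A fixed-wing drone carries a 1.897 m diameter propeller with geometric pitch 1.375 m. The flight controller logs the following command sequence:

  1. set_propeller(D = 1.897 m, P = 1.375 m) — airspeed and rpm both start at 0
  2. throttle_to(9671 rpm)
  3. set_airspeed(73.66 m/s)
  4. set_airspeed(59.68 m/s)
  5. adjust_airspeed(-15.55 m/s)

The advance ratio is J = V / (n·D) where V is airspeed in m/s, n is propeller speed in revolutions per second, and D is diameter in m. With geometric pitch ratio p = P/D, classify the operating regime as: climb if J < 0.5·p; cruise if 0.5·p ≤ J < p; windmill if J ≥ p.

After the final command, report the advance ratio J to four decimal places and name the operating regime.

J = 0.1443, regime = climb

set_propeller: D = 1.897 m, P = 1.375 m (p = P/D = 0.724829); state ← (V=0, rpm=0)
throttle_to(9671): rpm ← 9671
set_airspeed(73.66): V ← 73.66 m/s
set_airspeed(59.68): V ← 59.68 m/s
adjust_airspeed(-15.55): V ← 59.68 -15.55 = 44.13 m/s
final state: V = 44.13 m/s, rpm = 9671 → n = rpm/60 = 161.183333 rev/s
J = V / (n·D) = 44.13 / (161.183333 × 1.897) = 0.144327
regime bands: climb J<0.3624 | cruise [0.3624, 0.7248) | windmill J≥0.7248
J = 0.1443 → climb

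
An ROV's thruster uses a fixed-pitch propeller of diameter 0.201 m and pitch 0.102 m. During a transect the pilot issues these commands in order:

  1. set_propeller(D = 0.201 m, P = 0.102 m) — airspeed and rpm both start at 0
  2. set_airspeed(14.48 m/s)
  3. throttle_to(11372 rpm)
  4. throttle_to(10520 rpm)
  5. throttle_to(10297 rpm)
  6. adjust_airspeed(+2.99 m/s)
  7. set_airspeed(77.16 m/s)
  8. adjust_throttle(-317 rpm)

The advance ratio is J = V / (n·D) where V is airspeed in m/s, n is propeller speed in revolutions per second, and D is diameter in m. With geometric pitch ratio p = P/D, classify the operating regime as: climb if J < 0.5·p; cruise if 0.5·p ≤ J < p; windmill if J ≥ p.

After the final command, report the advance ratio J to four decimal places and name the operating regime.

J = 2.3079, regime = windmill

set_propeller: D = 0.201 m, P = 0.102 m (p = P/D = 0.507463); state ← (V=0, rpm=0)
set_airspeed(14.48): V ← 14.48 m/s
throttle_to(11372): rpm ← 11372
throttle_to(10520): rpm ← 10520
throttle_to(10297): rpm ← 10297
adjust_airspeed(+2.99): V ← 14.48 +2.99 = 17.47 m/s
set_airspeed(77.16): V ← 77.16 m/s
adjust_throttle(-317): rpm ← 10297 -317 = 9980
final state: V = 77.16 m/s, rpm = 9980 → n = rpm/60 = 166.333333 rev/s
J = V / (n·D) = 77.16 / (166.333333 × 0.201) = 2.307899
regime bands: climb J<0.2537 | cruise [0.2537, 0.5075) | windmill J≥0.5075
J = 2.3079 → windmill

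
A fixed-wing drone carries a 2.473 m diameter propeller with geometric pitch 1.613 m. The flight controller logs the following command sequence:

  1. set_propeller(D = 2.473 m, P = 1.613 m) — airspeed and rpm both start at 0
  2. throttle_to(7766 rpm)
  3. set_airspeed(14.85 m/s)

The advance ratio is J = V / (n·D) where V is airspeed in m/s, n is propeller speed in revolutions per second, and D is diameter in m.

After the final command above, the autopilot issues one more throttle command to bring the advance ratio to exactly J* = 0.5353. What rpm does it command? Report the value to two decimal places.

rpm = 673.06

set_propeller: D = 2.473 m, P = 1.613 m (p = P/D = 0.652244); state ← (V=0, rpm=0)
throttle_to(7766): rpm ← 7766
set_airspeed(14.85): V ← 14.85 m/s
final state: V = 14.85 m/s, rpm = 7766 → n = rpm/60 = 129.433333 rev/s
target J* = 0.5353; solve J* = V/(n·D) for n: n = V/(J*·D) = 14.85/(0.5353 × 2.473) = 11.217733 rev/s
rpm = 60·n = 673.063972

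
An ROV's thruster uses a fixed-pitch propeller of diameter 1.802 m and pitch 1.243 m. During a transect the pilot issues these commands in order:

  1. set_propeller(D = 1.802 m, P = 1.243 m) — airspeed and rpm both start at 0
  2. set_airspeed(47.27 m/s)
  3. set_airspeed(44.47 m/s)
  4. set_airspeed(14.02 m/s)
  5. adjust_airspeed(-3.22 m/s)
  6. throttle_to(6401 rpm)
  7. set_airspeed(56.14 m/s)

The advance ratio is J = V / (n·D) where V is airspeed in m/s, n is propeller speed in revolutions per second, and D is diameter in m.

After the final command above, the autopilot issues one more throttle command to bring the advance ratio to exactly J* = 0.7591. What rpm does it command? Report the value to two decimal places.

rpm = 2462.46

set_propeller: D = 1.802 m, P = 1.243 m (p = P/D = 0.689789); state ← (V=0, rpm=0)
set_airspeed(47.27): V ← 47.27 m/s
set_airspeed(44.47): V ← 44.47 m/s
set_airspeed(14.02): V ← 14.02 m/s
adjust_airspeed(-3.22): V ← 14.02 -3.22 = 10.8 m/s
throttle_to(6401): rpm ← 6401
set_airspeed(56.14): V ← 56.14 m/s
final state: V = 56.14 m/s, rpm = 6401 → n = rpm/60 = 106.683333 rev/s
target J* = 0.7591; solve J* = V/(n·D) for n: n = V/(J*·D) = 56.14/(0.7591 × 1.802) = 41.041066 rev/s
rpm = 60·n = 2462.463947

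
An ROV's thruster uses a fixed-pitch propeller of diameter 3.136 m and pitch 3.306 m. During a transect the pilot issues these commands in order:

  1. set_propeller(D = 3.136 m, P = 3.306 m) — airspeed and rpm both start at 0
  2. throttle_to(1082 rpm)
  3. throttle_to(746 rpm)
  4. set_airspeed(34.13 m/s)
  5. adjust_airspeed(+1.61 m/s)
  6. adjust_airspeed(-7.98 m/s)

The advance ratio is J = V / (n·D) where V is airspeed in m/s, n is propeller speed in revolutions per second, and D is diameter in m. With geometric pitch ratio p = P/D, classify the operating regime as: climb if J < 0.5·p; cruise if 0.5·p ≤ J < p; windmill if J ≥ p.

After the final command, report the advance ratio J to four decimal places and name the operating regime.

J = 0.7120, regime = cruise

set_propeller: D = 3.136 m, P = 3.306 m (p = P/D = 1.054209); state ← (V=0, rpm=0)
throttle_to(1082): rpm ← 1082
throttle_to(746): rpm ← 746
set_airspeed(34.13): V ← 34.13 m/s
adjust_airspeed(+1.61): V ← 34.13 +1.61 = 35.74 m/s
adjust_airspeed(-7.98): V ← 35.74 -7.98 = 27.76 m/s
final state: V = 27.76 m/s, rpm = 746 → n = rpm/60 = 12.433333 rev/s
J = V / (n·D) = 27.76 / (12.433333 × 3.136) = 0.711960
regime bands: climb J<0.5271 | cruise [0.5271, 1.0542) | windmill J≥1.0542
J = 0.7120 → cruise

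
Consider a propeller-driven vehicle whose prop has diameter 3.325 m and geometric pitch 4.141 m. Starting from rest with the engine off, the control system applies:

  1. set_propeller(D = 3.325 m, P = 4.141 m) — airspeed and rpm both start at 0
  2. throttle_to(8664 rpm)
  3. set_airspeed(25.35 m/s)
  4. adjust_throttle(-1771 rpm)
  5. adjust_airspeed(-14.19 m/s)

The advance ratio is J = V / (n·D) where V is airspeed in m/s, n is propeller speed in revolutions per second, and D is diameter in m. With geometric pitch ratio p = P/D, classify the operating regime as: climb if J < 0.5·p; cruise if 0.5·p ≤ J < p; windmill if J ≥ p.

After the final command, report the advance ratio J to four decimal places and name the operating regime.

set_propeller: D = 3.325 m, P = 4.141 m (p = P/D = 1.245414); state ← (V=0, rpm=0)
throttle_to(8664): rpm ← 8664
set_airspeed(25.35): V ← 25.35 m/s
adjust_throttle(-1771): rpm ← 8664 -1771 = 6893
adjust_airspeed(-14.19): V ← 25.35 -14.19 = 11.16 m/s
final state: V = 11.16 m/s, rpm = 6893 → n = rpm/60 = 114.883333 rev/s
J = V / (n·D) = 11.16 / (114.883333 × 3.325) = 0.029216
regime bands: climb J<0.6227 | cruise [0.6227, 1.2454) | windmill J≥1.2454
J = 0.0292 → climb

J = 0.0292, regime = climb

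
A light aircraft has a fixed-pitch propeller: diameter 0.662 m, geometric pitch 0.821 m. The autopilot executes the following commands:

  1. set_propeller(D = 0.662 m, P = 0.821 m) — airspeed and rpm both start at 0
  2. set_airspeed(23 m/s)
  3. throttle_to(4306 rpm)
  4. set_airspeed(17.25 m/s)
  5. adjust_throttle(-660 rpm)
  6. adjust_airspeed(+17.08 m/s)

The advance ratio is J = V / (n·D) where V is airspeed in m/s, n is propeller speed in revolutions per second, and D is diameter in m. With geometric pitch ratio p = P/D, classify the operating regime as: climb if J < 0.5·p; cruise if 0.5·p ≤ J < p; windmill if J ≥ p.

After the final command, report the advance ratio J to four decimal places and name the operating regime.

set_propeller: D = 0.662 m, P = 0.821 m (p = P/D = 1.240181); state ← (V=0, rpm=0)
set_airspeed(23): V ← 23 m/s
throttle_to(4306): rpm ← 4306
set_airspeed(17.25): V ← 17.25 m/s
adjust_throttle(-660): rpm ← 4306 -660 = 3646
adjust_airspeed(+17.08): V ← 17.25 +17.08 = 34.33 m/s
final state: V = 34.33 m/s, rpm = 3646 → n = rpm/60 = 60.766667 rev/s
J = V / (n·D) = 34.33 / (60.766667 × 0.662) = 0.853396
regime bands: climb J<0.6201 | cruise [0.6201, 1.2402) | windmill J≥1.2402
J = 0.8534 → cruise

J = 0.8534, regime = cruise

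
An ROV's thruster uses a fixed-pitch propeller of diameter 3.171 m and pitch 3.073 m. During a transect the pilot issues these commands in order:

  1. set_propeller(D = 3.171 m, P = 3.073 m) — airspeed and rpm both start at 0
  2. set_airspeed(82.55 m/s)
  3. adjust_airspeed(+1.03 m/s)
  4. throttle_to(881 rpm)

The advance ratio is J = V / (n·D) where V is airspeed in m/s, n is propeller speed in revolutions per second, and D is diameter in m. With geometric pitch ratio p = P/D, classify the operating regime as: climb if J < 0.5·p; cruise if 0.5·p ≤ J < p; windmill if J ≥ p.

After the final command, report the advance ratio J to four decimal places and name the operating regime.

J = 1.7951, regime = windmill

set_propeller: D = 3.171 m, P = 3.073 m (p = P/D = 0.969095); state ← (V=0, rpm=0)
set_airspeed(82.55): V ← 82.55 m/s
adjust_airspeed(+1.03): V ← 82.55 +1.03 = 83.58 m/s
throttle_to(881): rpm ← 881
final state: V = 83.58 m/s, rpm = 881 → n = rpm/60 = 14.683333 rev/s
J = V / (n·D) = 83.58 / (14.683333 × 3.171) = 1.795070
regime bands: climb J<0.4845 | cruise [0.4845, 0.9691) | windmill J≥0.9691
J = 1.7951 → windmill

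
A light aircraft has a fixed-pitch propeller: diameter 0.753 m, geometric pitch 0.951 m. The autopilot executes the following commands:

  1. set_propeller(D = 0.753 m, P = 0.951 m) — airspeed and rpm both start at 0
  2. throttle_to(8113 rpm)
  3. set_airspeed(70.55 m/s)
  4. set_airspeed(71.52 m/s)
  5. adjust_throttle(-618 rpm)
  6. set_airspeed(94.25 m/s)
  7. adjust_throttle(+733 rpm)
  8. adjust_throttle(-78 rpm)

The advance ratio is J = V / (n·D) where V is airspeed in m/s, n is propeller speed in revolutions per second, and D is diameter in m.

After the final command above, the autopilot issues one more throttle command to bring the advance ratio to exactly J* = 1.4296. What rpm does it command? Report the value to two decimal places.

rpm = 5253.19

set_propeller: D = 0.753 m, P = 0.951 m (p = P/D = 1.262948); state ← (V=0, rpm=0)
throttle_to(8113): rpm ← 8113
set_airspeed(70.55): V ← 70.55 m/s
set_airspeed(71.52): V ← 71.52 m/s
adjust_throttle(-618): rpm ← 8113 -618 = 7495
set_airspeed(94.25): V ← 94.25 m/s
adjust_throttle(+733): rpm ← 7495 +733 = 8228
adjust_throttle(-78): rpm ← 8228 -78 = 8150
final state: V = 94.25 m/s, rpm = 8150 → n = rpm/60 = 135.833333 rev/s
target J* = 1.4296; solve J* = V/(n·D) for n: n = V/(J*·D) = 94.25/(1.4296 × 0.753) = 87.553164 rev/s
rpm = 60·n = 5253.189815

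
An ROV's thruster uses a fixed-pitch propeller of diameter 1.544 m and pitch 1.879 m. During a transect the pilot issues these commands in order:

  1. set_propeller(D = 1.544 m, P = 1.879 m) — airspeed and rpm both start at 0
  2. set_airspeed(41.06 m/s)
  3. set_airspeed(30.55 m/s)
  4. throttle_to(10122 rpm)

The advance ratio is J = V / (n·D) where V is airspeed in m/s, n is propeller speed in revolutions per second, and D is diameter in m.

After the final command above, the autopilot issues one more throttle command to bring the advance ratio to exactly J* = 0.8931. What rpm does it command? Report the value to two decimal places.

rpm = 1329.28

set_propeller: D = 1.544 m, P = 1.879 m (p = P/D = 1.216969); state ← (V=0, rpm=0)
set_airspeed(41.06): V ← 41.06 m/s
set_airspeed(30.55): V ← 30.55 m/s
throttle_to(10122): rpm ← 10122
final state: V = 30.55 m/s, rpm = 10122 → n = rpm/60 = 168.700000 rev/s
target J* = 0.8931; solve J* = V/(n·D) for n: n = V/(J*·D) = 30.55/(0.8931 × 1.544) = 22.154596 rev/s
rpm = 60·n = 1329.275743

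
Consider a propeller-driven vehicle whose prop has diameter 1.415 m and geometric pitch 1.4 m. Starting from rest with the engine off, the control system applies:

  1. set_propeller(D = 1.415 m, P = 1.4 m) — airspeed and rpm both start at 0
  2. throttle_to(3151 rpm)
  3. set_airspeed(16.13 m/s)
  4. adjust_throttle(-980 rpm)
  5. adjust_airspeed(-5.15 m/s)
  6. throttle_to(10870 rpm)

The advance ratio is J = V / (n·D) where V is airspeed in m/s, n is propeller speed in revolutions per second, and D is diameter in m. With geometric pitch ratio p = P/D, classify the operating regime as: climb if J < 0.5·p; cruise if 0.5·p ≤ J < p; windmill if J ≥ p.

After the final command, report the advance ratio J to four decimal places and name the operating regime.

set_propeller: D = 1.415 m, P = 1.4 m (p = P/D = 0.989399); state ← (V=0, rpm=0)
throttle_to(3151): rpm ← 3151
set_airspeed(16.13): V ← 16.13 m/s
adjust_throttle(-980): rpm ← 3151 -980 = 2171
adjust_airspeed(-5.15): V ← 16.13 -5.15 = 10.98 m/s
throttle_to(10870): rpm ← 10870
final state: V = 10.98 m/s, rpm = 10870 → n = rpm/60 = 181.166667 rev/s
J = V / (n·D) = 10.98 / (181.166667 × 1.415) = 0.042832
regime bands: climb J<0.4947 | cruise [0.4947, 0.9894) | windmill J≥0.9894
J = 0.0428 → climb

J = 0.0428, regime = climb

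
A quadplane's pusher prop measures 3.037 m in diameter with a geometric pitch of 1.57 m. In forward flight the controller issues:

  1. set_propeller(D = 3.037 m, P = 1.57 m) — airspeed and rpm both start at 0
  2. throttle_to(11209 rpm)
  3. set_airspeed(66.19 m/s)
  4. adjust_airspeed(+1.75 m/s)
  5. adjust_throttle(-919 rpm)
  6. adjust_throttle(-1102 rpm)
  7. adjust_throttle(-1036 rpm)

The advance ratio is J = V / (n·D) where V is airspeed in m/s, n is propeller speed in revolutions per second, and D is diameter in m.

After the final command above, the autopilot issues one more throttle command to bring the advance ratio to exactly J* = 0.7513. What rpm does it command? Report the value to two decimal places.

rpm = 1786.56

set_propeller: D = 3.037 m, P = 1.57 m (p = P/D = 0.516958); state ← (V=0, rpm=0)
throttle_to(11209): rpm ← 11209
set_airspeed(66.19): V ← 66.19 m/s
adjust_airspeed(+1.75): V ← 66.19 +1.75 = 67.94 m/s
adjust_throttle(-919): rpm ← 11209 -919 = 10290
adjust_throttle(-1102): rpm ← 10290 -1102 = 9188
adjust_throttle(-1036): rpm ← 9188 -1036 = 8152
final state: V = 67.94 m/s, rpm = 8152 → n = rpm/60 = 135.866667 rev/s
target J* = 0.7513; solve J* = V/(n·D) for n: n = V/(J*·D) = 67.94/(0.7513 × 3.037) = 29.776069 rev/s
rpm = 60·n = 1786.564138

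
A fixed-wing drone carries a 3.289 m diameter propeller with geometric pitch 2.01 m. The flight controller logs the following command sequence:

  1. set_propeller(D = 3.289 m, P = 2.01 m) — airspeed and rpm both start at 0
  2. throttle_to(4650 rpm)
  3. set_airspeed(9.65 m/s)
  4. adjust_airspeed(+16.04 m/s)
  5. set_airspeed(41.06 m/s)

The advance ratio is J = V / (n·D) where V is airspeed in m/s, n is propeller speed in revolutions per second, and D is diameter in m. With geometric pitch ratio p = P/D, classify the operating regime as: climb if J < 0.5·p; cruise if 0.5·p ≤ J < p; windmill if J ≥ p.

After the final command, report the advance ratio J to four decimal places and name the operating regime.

J = 0.1611, regime = climb

set_propeller: D = 3.289 m, P = 2.01 m (p = P/D = 0.611128); state ← (V=0, rpm=0)
throttle_to(4650): rpm ← 4650
set_airspeed(9.65): V ← 9.65 m/s
adjust_airspeed(+16.04): V ← 9.65 +16.04 = 25.69 m/s
set_airspeed(41.06): V ← 41.06 m/s
final state: V = 41.06 m/s, rpm = 4650 → n = rpm/60 = 77.500000 rev/s
J = V / (n·D) = 41.06 / (77.500000 × 3.289) = 0.161084
regime bands: climb J<0.3056 | cruise [0.3056, 0.6111) | windmill J≥0.6111
J = 0.1611 → climb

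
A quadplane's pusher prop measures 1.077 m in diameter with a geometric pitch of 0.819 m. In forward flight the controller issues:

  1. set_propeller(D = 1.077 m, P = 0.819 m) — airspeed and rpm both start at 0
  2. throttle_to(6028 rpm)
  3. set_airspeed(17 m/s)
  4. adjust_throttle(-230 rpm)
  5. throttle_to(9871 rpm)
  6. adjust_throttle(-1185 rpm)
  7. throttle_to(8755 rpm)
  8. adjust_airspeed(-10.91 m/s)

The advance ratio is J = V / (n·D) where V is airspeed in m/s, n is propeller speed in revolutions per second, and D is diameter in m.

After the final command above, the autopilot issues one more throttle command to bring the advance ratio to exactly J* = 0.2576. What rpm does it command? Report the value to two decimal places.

set_propeller: D = 1.077 m, P = 0.819 m (p = P/D = 0.760446); state ← (V=0, rpm=0)
throttle_to(6028): rpm ← 6028
set_airspeed(17): V ← 17 m/s
adjust_throttle(-230): rpm ← 6028 -230 = 5798
throttle_to(9871): rpm ← 9871
adjust_throttle(-1185): rpm ← 9871 -1185 = 8686
throttle_to(8755): rpm ← 8755
adjust_airspeed(-10.91): V ← 17 -10.91 = 6.09 m/s
final state: V = 6.09 m/s, rpm = 8755 → n = rpm/60 = 145.916667 rev/s
target J* = 0.2576; solve J* = V/(n·D) for n: n = V/(J*·D) = 6.09/(0.2576 × 1.077) = 21.951072 rev/s
rpm = 60·n = 1317.064309

rpm = 1317.06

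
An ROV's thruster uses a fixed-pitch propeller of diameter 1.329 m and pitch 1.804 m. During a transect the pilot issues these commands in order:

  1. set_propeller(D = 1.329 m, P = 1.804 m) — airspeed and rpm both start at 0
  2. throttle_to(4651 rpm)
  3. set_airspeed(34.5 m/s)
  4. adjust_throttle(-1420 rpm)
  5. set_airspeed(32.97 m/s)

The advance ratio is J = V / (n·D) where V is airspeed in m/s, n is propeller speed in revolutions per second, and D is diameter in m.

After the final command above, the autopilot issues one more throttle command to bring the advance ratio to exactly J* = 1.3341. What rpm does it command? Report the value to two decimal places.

rpm = 1115.72

set_propeller: D = 1.329 m, P = 1.804 m (p = P/D = 1.357412); state ← (V=0, rpm=0)
throttle_to(4651): rpm ← 4651
set_airspeed(34.5): V ← 34.5 m/s
adjust_throttle(-1420): rpm ← 4651 -1420 = 3231
set_airspeed(32.97): V ← 32.97 m/s
final state: V = 32.97 m/s, rpm = 3231 → n = rpm/60 = 53.850000 rev/s
target J* = 1.3341; solve J* = V/(n·D) for n: n = V/(J*·D) = 32.97/(1.3341 × 1.329) = 18.595402 rev/s
rpm = 60·n = 1115.724147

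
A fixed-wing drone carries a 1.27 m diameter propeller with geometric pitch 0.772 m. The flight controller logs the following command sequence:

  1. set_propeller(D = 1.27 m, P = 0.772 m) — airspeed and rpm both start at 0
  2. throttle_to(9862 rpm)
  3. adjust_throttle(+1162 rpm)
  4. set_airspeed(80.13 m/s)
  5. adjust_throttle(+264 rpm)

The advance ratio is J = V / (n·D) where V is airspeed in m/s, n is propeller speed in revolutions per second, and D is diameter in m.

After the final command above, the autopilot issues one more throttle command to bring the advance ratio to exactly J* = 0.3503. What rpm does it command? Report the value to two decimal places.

set_propeller: D = 1.27 m, P = 0.772 m (p = P/D = 0.607874); state ← (V=0, rpm=0)
throttle_to(9862): rpm ← 9862
adjust_throttle(+1162): rpm ← 9862 +1162 = 11024
set_airspeed(80.13): V ← 80.13 m/s
adjust_throttle(+264): rpm ← 11024 +264 = 11288
final state: V = 80.13 m/s, rpm = 11288 → n = rpm/60 = 188.133333 rev/s
target J* = 0.3503; solve J* = V/(n·D) for n: n = V/(J*·D) = 80.13/(0.3503 × 1.27) = 180.115581 rev/s
rpm = 60·n = 10806.934888

rpm = 10806.93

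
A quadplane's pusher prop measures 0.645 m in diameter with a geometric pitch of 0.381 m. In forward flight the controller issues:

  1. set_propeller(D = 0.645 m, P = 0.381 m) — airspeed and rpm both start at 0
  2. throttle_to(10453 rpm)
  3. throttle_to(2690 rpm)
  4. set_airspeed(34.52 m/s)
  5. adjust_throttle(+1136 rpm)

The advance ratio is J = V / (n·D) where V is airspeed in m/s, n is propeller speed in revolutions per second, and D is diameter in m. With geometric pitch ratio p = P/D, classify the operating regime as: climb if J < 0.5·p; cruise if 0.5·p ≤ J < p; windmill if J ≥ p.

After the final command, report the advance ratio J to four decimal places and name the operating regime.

J = 0.8393, regime = windmill

set_propeller: D = 0.645 m, P = 0.381 m (p = P/D = 0.590698); state ← (V=0, rpm=0)
throttle_to(10453): rpm ← 10453
throttle_to(2690): rpm ← 2690
set_airspeed(34.52): V ← 34.52 m/s
adjust_throttle(+1136): rpm ← 2690 +1136 = 3826
final state: V = 34.52 m/s, rpm = 3826 → n = rpm/60 = 63.766667 rev/s
J = V / (n·D) = 34.52 / (63.766667 × 0.645) = 0.839300
regime bands: climb J<0.2953 | cruise [0.2953, 0.5907) | windmill J≥0.5907
J = 0.8393 → windmill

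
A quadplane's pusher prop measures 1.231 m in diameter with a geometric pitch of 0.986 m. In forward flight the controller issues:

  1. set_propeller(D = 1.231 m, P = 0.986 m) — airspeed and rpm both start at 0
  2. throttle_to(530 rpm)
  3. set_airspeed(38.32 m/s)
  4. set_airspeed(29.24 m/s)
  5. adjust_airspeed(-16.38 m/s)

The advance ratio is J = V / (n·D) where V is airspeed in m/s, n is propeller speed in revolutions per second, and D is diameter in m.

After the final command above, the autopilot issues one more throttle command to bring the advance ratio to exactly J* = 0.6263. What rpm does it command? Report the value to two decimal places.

rpm = 1000.81

set_propeller: D = 1.231 m, P = 0.986 m (p = P/D = 0.800975); state ← (V=0, rpm=0)
throttle_to(530): rpm ← 530
set_airspeed(38.32): V ← 38.32 m/s
set_airspeed(29.24): V ← 29.24 m/s
adjust_airspeed(-16.38): V ← 29.24 -16.38 = 12.86 m/s
final state: V = 12.86 m/s, rpm = 530 → n = rpm/60 = 8.833333 rev/s
target J* = 0.6263; solve J* = V/(n·D) for n: n = V/(J*·D) = 12.86/(0.6263 × 1.231) = 16.680171 rev/s
rpm = 60·n = 1000.810272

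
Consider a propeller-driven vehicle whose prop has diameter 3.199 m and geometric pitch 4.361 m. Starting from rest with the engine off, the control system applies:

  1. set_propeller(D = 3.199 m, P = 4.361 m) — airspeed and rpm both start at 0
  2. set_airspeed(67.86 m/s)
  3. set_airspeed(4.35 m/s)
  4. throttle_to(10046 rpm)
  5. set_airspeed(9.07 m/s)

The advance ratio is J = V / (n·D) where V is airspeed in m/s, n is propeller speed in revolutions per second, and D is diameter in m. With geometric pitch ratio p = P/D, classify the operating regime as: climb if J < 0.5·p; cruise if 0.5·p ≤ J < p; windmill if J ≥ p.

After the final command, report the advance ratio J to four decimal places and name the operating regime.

J = 0.0169, regime = climb

set_propeller: D = 3.199 m, P = 4.361 m (p = P/D = 1.363239); state ← (V=0, rpm=0)
set_airspeed(67.86): V ← 67.86 m/s
set_airspeed(4.35): V ← 4.35 m/s
throttle_to(10046): rpm ← 10046
set_airspeed(9.07): V ← 9.07 m/s
final state: V = 9.07 m/s, rpm = 10046 → n = rpm/60 = 167.433333 rev/s
J = V / (n·D) = 9.07 / (167.433333 × 3.199) = 0.016934
regime bands: climb J<0.6816 | cruise [0.6816, 1.3632) | windmill J≥1.3632
J = 0.0169 → climb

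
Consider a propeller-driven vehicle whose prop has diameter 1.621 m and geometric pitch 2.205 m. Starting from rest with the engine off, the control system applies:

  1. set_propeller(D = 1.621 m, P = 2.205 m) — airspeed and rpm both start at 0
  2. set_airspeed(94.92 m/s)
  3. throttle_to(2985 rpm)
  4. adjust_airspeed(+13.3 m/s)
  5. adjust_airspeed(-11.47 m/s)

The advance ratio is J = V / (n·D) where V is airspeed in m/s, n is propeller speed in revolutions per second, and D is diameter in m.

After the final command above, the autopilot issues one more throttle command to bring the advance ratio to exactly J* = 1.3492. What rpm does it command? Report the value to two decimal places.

set_propeller: D = 1.621 m, P = 2.205 m (p = P/D = 1.360271); state ← (V=0, rpm=0)
set_airspeed(94.92): V ← 94.92 m/s
throttle_to(2985): rpm ← 2985
adjust_airspeed(+13.3): V ← 94.92 +13.3 = 108.22 m/s
adjust_airspeed(-11.47): V ← 108.22 -11.47 = 96.75 m/s
final state: V = 96.75 m/s, rpm = 2985 → n = rpm/60 = 49.750000 rev/s
target J* = 1.3492; solve J* = V/(n·D) for n: n = V/(J*·D) = 96.75/(1.3492 × 1.621) = 44.237607 rev/s
rpm = 60·n = 2654.256421

rpm = 2654.26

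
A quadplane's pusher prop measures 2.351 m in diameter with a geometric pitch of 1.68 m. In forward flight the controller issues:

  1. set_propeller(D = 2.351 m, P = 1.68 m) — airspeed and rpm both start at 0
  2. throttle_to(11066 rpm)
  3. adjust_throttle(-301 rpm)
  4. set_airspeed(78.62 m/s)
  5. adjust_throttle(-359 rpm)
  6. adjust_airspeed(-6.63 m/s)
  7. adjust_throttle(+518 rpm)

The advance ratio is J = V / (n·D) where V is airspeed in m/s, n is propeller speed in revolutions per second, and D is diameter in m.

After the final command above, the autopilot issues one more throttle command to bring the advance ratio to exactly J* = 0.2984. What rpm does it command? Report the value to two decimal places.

set_propeller: D = 2.351 m, P = 1.68 m (p = P/D = 0.714590); state ← (V=0, rpm=0)
throttle_to(11066): rpm ← 11066
adjust_throttle(-301): rpm ← 11066 -301 = 10765
set_airspeed(78.62): V ← 78.62 m/s
adjust_throttle(-359): rpm ← 10765 -359 = 10406
adjust_airspeed(-6.63): V ← 78.62 -6.63 = 71.99 m/s
adjust_throttle(+518): rpm ← 10406 +518 = 10924
final state: V = 71.99 m/s, rpm = 10924 → n = rpm/60 = 182.066667 rev/s
target J* = 0.2984; solve J* = V/(n·D) for n: n = V/(J*·D) = 71.99/(0.2984 × 2.351) = 102.617334 rev/s
rpm = 60·n = 6157.040014

rpm = 6157.04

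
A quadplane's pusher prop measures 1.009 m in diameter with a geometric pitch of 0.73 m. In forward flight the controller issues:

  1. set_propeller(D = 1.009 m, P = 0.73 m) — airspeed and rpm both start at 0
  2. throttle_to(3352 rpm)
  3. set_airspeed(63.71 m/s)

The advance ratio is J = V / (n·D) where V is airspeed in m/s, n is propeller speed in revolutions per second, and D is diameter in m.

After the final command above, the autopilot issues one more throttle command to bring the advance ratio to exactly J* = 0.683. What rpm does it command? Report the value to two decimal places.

rpm = 5546.86

set_propeller: D = 1.009 m, P = 0.73 m (p = P/D = 0.723489); state ← (V=0, rpm=0)
throttle_to(3352): rpm ← 3352
set_airspeed(63.71): V ← 63.71 m/s
final state: V = 63.71 m/s, rpm = 3352 → n = rpm/60 = 55.866667 rev/s
target J* = 0.683; solve J* = V/(n·D) for n: n = V/(J*·D) = 63.71/(0.683 × 1.009) = 92.447620 rev/s
rpm = 60·n = 5546.857202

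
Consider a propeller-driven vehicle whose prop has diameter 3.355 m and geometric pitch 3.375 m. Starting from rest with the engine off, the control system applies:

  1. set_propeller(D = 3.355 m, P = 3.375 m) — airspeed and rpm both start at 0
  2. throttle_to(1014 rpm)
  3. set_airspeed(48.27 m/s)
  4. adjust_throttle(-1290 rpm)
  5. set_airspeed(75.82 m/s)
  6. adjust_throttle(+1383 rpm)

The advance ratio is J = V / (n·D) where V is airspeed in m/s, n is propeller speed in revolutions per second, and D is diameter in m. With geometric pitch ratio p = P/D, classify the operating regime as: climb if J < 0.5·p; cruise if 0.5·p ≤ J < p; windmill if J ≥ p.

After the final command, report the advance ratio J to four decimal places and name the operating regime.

set_propeller: D = 3.355 m, P = 3.375 m (p = P/D = 1.005961); state ← (V=0, rpm=0)
throttle_to(1014): rpm ← 1014
set_airspeed(48.27): V ← 48.27 m/s
adjust_throttle(-1290): rpm ← 1014 -1290 = -276
set_airspeed(75.82): V ← 75.82 m/s
adjust_throttle(+1383): rpm ← -276 +1383 = 1107
final state: V = 75.82 m/s, rpm = 1107 → n = rpm/60 = 18.450000 rev/s
J = V / (n·D) = 75.82 / (18.450000 × 3.355) = 1.224884
regime bands: climb J<0.5030 | cruise [0.5030, 1.0060) | windmill J≥1.0060
J = 1.2249 → windmill

J = 1.2249, regime = windmill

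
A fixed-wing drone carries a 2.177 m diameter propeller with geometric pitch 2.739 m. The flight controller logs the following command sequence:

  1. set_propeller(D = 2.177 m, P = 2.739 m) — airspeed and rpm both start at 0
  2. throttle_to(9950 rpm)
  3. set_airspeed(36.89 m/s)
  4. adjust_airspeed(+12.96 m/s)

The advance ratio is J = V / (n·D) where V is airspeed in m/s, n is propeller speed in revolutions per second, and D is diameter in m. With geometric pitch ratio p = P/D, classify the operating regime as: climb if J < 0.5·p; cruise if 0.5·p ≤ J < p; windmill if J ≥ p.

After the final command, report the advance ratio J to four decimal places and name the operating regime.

J = 0.1381, regime = climb

set_propeller: D = 2.177 m, P = 2.739 m (p = P/D = 1.258153); state ← (V=0, rpm=0)
throttle_to(9950): rpm ← 9950
set_airspeed(36.89): V ← 36.89 m/s
adjust_airspeed(+12.96): V ← 36.89 +12.96 = 49.85 m/s
final state: V = 49.85 m/s, rpm = 9950 → n = rpm/60 = 165.833333 rev/s
J = V / (n·D) = 49.85 / (165.833333 × 2.177) = 0.138081
regime bands: climb J<0.6291 | cruise [0.6291, 1.2582) | windmill J≥1.2582
J = 0.1381 → climb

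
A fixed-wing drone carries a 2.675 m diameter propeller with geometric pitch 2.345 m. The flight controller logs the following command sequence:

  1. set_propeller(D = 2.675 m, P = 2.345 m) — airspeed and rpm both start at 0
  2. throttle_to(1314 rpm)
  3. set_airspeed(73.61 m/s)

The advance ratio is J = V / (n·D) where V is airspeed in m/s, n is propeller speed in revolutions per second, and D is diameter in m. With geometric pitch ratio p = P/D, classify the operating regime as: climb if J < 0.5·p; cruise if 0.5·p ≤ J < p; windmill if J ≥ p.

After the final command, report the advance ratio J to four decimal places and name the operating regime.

J = 1.2565, regime = windmill

set_propeller: D = 2.675 m, P = 2.345 m (p = P/D = 0.876636); state ← (V=0, rpm=0)
throttle_to(1314): rpm ← 1314
set_airspeed(73.61): V ← 73.61 m/s
final state: V = 73.61 m/s, rpm = 1314 → n = rpm/60 = 21.900000 rev/s
J = V / (n·D) = 73.61 / (21.900000 × 2.675) = 1.256519
regime bands: climb J<0.4383 | cruise [0.4383, 0.8766) | windmill J≥0.8766
J = 1.2565 → windmill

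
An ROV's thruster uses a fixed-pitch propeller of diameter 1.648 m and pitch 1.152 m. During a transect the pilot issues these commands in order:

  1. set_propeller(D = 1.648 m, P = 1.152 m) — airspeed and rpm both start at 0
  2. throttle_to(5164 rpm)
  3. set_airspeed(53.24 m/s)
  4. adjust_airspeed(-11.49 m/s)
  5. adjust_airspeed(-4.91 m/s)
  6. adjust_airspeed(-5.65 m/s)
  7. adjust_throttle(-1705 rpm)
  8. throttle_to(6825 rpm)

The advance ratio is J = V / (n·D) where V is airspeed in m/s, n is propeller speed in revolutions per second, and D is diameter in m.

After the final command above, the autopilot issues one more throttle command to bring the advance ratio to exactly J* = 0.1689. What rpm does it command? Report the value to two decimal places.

rpm = 6723.26

set_propeller: D = 1.648 m, P = 1.152 m (p = P/D = 0.699029); state ← (V=0, rpm=0)
throttle_to(5164): rpm ← 5164
set_airspeed(53.24): V ← 53.24 m/s
adjust_airspeed(-11.49): V ← 53.24 -11.49 = 41.75 m/s
adjust_airspeed(-4.91): V ← 41.75 -4.91 = 36.84 m/s
adjust_airspeed(-5.65): V ← 36.84 -5.65 = 31.19 m/s
adjust_throttle(-1705): rpm ← 5164 -1705 = 3459
throttle_to(6825): rpm ← 6825
final state: V = 31.19 m/s, rpm = 6825 → n = rpm/60 = 113.750000 rev/s
target J* = 0.1689; solve J* = V/(n·D) for n: n = V/(J*·D) = 31.19/(0.1689 × 1.648) = 112.054298 rev/s
rpm = 60·n = 6723.257859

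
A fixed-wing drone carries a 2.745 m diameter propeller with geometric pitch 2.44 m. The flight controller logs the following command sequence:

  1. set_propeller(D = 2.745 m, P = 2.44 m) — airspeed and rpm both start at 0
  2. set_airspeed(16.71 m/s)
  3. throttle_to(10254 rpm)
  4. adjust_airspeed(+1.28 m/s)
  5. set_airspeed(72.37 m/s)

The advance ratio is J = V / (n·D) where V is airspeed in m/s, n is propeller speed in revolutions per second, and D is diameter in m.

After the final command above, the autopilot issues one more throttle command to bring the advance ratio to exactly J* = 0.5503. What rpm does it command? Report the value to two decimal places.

rpm = 2874.54

set_propeller: D = 2.745 m, P = 2.44 m (p = P/D = 0.888889); state ← (V=0, rpm=0)
set_airspeed(16.71): V ← 16.71 m/s
throttle_to(10254): rpm ← 10254
adjust_airspeed(+1.28): V ← 16.71 +1.28 = 17.99 m/s
set_airspeed(72.37): V ← 72.37 m/s
final state: V = 72.37 m/s, rpm = 10254 → n = rpm/60 = 170.900000 rev/s
target J* = 0.5503; solve J* = V/(n·D) for n: n = V/(J*·D) = 72.37/(0.5503 × 2.745) = 47.908956 rev/s
rpm = 60·n = 2874.537386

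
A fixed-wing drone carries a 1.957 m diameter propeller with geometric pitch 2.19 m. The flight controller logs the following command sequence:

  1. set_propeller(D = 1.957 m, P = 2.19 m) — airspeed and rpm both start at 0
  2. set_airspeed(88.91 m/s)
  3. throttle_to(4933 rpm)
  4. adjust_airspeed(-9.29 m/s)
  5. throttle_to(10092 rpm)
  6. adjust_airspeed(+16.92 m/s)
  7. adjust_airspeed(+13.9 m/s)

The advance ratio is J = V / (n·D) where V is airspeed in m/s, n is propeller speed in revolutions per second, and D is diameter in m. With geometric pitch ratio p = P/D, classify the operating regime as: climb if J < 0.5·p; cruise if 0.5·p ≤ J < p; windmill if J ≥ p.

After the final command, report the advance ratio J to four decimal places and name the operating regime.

set_propeller: D = 1.957 m, P = 2.19 m (p = P/D = 1.119060); state ← (V=0, rpm=0)
set_airspeed(88.91): V ← 88.91 m/s
throttle_to(4933): rpm ← 4933
adjust_airspeed(-9.29): V ← 88.91 -9.29 = 79.62 m/s
throttle_to(10092): rpm ← 10092
adjust_airspeed(+16.92): V ← 79.62 +16.92 = 96.54 m/s
adjust_airspeed(+13.9): V ← 96.54 +13.9 = 110.44 m/s
final state: V = 110.44 m/s, rpm = 10092 → n = rpm/60 = 168.200000 rev/s
J = V / (n·D) = 110.44 / (168.200000 × 1.957) = 0.335513
regime bands: climb J<0.5595 | cruise [0.5595, 1.1191) | windmill J≥1.1191
J = 0.3355 → climb

J = 0.3355, regime = climb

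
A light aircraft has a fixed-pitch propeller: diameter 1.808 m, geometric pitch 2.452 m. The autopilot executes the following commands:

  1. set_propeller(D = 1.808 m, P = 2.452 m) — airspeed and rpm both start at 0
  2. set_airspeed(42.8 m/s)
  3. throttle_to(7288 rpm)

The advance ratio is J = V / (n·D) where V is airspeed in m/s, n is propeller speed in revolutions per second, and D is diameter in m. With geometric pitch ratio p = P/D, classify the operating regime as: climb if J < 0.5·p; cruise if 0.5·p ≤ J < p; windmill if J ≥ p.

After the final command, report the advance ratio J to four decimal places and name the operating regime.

set_propeller: D = 1.808 m, P = 2.452 m (p = P/D = 1.356195); state ← (V=0, rpm=0)
set_airspeed(42.8): V ← 42.8 m/s
throttle_to(7288): rpm ← 7288
final state: V = 42.8 m/s, rpm = 7288 → n = rpm/60 = 121.466667 rev/s
J = V / (n·D) = 42.8 / (121.466667 × 1.808) = 0.194889
regime bands: climb J<0.6781 | cruise [0.6781, 1.3562) | windmill J≥1.3562
J = 0.1949 → climb

J = 0.1949, regime = climb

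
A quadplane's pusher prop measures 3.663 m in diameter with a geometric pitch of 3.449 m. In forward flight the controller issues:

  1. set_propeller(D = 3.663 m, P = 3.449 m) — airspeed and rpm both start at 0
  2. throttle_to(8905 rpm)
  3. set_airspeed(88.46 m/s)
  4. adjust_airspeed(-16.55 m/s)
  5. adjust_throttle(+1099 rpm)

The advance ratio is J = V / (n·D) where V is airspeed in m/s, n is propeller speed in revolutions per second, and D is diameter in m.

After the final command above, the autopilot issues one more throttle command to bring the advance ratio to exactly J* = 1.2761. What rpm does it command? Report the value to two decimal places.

rpm = 923.04

set_propeller: D = 3.663 m, P = 3.449 m (p = P/D = 0.941578); state ← (V=0, rpm=0)
throttle_to(8905): rpm ← 8905
set_airspeed(88.46): V ← 88.46 m/s
adjust_airspeed(-16.55): V ← 88.46 -16.55 = 71.91 m/s
adjust_throttle(+1099): rpm ← 8905 +1099 = 10004
final state: V = 71.91 m/s, rpm = 10004 → n = rpm/60 = 166.733333 rev/s
target J* = 1.2761; solve J* = V/(n·D) for n: n = V/(J*·D) = 71.91/(1.2761 × 3.663) = 15.383943 rev/s
rpm = 60·n = 923.036579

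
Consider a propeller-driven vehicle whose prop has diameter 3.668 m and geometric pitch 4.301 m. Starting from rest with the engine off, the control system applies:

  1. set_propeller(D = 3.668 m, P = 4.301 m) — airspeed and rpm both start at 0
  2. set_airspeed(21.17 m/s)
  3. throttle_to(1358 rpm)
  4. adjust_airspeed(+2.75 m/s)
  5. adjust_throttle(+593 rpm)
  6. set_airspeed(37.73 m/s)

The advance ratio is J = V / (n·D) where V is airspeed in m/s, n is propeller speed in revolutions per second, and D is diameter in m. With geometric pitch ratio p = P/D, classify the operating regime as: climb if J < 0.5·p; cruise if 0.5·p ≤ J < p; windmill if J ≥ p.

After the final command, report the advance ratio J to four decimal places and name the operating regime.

J = 0.3163, regime = climb

set_propeller: D = 3.668 m, P = 4.301 m (p = P/D = 1.172574); state ← (V=0, rpm=0)
set_airspeed(21.17): V ← 21.17 m/s
throttle_to(1358): rpm ← 1358
adjust_airspeed(+2.75): V ← 21.17 +2.75 = 23.92 m/s
adjust_throttle(+593): rpm ← 1358 +593 = 1951
set_airspeed(37.73): V ← 37.73 m/s
final state: V = 37.73 m/s, rpm = 1951 → n = rpm/60 = 32.516667 rev/s
J = V / (n·D) = 37.73 / (32.516667 × 3.668) = 0.316338
regime bands: climb J<0.5863 | cruise [0.5863, 1.1726) | windmill J≥1.1726
J = 0.3163 → climb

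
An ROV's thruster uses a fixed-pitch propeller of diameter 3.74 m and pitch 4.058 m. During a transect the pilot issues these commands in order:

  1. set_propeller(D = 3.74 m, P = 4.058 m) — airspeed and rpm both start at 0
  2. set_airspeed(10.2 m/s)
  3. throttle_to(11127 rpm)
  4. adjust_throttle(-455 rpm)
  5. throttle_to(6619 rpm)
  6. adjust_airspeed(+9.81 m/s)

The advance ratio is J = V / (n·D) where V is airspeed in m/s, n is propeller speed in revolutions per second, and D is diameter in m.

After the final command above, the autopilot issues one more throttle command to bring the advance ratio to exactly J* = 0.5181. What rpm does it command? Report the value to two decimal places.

set_propeller: D = 3.74 m, P = 4.058 m (p = P/D = 1.085027); state ← (V=0, rpm=0)
set_airspeed(10.2): V ← 10.2 m/s
throttle_to(11127): rpm ← 11127
adjust_throttle(-455): rpm ← 11127 -455 = 10672
throttle_to(6619): rpm ← 6619
adjust_airspeed(+9.81): V ← 10.2 +9.81 = 20.01 m/s
final state: V = 20.01 m/s, rpm = 6619 → n = rpm/60 = 110.316667 rev/s
target J* = 0.5181; solve J* = V/(n·D) for n: n = V/(J*·D) = 20.01/(0.5181 × 3.74) = 10.326708 rev/s
rpm = 60·n = 619.602476

rpm = 619.60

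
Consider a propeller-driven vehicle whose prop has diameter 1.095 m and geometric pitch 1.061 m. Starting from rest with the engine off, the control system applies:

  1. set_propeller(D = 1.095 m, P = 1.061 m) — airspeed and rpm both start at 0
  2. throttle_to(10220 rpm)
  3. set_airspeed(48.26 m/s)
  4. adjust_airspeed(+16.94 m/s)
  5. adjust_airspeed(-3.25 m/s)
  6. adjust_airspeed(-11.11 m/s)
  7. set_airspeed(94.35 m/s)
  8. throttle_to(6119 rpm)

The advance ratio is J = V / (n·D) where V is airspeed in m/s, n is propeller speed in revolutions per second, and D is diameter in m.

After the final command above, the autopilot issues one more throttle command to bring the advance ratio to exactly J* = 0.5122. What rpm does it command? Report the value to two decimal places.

rpm = 10093.45

set_propeller: D = 1.095 m, P = 1.061 m (p = P/D = 0.968950); state ← (V=0, rpm=0)
throttle_to(10220): rpm ← 10220
set_airspeed(48.26): V ← 48.26 m/s
adjust_airspeed(+16.94): V ← 48.26 +16.94 = 65.2 m/s
adjust_airspeed(-3.25): V ← 65.2 -3.25 = 61.95 m/s
adjust_airspeed(-11.11): V ← 61.95 -11.11 = 50.84 m/s
set_airspeed(94.35): V ← 94.35 m/s
throttle_to(6119): rpm ← 6119
final state: V = 94.35 m/s, rpm = 6119 → n = rpm/60 = 101.983333 rev/s
target J* = 0.5122; solve J* = V/(n·D) for n: n = V/(J*·D) = 94.35/(0.5122 × 1.095) = 168.224099 rev/s
rpm = 60·n = 10093.445946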